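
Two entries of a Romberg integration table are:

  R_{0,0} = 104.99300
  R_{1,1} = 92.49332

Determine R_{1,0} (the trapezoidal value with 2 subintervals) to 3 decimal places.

From R_{1,1} = (4·R_{1,0} − R_{0,0})/3, solve for R_{1,0}:
4·R_{1,0} = 3·92.49332 + 104.99300 = 382.47296
R_{1,0} = 95.61824

95.618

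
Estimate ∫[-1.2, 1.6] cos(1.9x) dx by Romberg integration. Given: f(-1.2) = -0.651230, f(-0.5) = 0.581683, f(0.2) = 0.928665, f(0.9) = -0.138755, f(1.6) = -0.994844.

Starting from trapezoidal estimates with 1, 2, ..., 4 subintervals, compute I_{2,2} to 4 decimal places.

I_{0,0} (trapezoid, 1 panel, h=2.8000): -2.304504
I_{1,0} (trapezoid, 2 panels, h=1.4000): 0.147879
I_{2,0} (trapezoid, 4 panels, h=0.7000): 0.383989
I_{1,1} = 0.147879 + (0.147879 − (-2.304504))/3 = 0.965340
I_{2,1} = 0.383989 + (0.383989 − 0.147879)/3 = 0.462692
I_{2,2} = 0.462692 + (0.462692 − 0.965340)/15 = 0.429182

0.4292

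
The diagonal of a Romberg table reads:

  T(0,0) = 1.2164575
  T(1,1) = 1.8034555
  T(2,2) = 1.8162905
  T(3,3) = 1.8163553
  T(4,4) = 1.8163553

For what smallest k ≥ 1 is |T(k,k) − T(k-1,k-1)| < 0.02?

|T(1,1) − T(0,0)| = 0.5869980 ≥ 0.02
|T(2,2) − T(1,1)| = 0.0128350 < 0.02

k = 2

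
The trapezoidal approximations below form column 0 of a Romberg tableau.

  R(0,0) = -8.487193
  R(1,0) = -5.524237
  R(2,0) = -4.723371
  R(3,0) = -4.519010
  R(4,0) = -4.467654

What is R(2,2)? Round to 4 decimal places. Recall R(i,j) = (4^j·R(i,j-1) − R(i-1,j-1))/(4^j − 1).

Richardson extrapolation on the trapezoidal column (denominator 4−1=3):
R(1,1) = -5.524237 + (-5.524237 − (-8.487193))/3 = -4.536585
R(2,1) = -4.723371 + (-4.723371 − (-5.524237))/3 = -4.456416
R(2,2) = -4.456416 + (-4.456416 − (-4.536585))/15 = -4.451071

-4.4511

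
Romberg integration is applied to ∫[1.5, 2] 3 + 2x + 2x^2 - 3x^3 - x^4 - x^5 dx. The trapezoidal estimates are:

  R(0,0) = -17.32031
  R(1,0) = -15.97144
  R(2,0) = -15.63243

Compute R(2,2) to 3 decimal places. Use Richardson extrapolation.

-15.519

R(1,1) = -15.97144 + (-15.97144 − (-17.32031))/3 = -15.52182
R(2,1) = -15.63243 + (-15.63243 − (-15.97144))/3 = -15.51943
R(2,2) = (16·(-15.51943) − (-15.52182)) / 15 = -15.51927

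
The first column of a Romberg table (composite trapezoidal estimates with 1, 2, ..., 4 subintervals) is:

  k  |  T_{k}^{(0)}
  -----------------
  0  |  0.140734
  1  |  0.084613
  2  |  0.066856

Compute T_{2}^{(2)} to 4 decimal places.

0.0606

Richardson extrapolation on the trapezoidal column (denominator 4−1=3):
T_{1}^{(1)} = (4·0.084613 − 0.140734) / 3 = 0.065906
T_{2}^{(1)} = 0.066856 + (0.066856 − 0.084613)/3 = 0.060937
T_{2}^{(2)} = 0.060937 + (0.060937 − 0.065906)/15 = 0.060606
(Column j=1 coincides with Simpson's rule on the same nodes.)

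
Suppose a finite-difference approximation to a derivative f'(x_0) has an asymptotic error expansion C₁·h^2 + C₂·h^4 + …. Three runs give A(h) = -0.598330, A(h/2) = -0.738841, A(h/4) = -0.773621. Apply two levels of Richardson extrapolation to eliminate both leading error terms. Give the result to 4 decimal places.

First eliminate the h^2 term (factor 2^2 = 4):
  B₁ = (4·(-0.738841) − (-0.598330))/3 = -0.785678
  B₂ = (4·(-0.773621) − (-0.738841))/3 = -0.785214
Then eliminate the h^4 term (factor 2^4 = 16):
  (16·(-0.785214) − (-0.785678))/15 = -0.785183

-0.7852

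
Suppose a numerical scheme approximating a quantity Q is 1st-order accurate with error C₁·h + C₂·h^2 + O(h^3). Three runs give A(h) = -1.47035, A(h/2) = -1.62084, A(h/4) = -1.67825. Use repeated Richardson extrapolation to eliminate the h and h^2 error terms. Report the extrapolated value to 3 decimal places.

-1.724

First eliminate the h term (factor 2^1 = 2):
  B₁ = (2·(-1.62084) − (-1.47035))/1 = -1.77133
  B₂ = (2·(-1.67825) − (-1.62084))/1 = -1.73566
Then eliminate the h^2 term (factor 2^2 = 4):
  (4·(-1.73566) − (-1.77133))/3 = -1.72377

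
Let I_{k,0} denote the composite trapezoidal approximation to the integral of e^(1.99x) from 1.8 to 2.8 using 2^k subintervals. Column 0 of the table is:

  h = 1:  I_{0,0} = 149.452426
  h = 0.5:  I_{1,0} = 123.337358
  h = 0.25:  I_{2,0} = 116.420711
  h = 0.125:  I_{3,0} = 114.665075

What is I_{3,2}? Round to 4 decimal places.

Richardson extrapolation on the trapezoidal column (denominator 4−1=3):
I_{2,1} = 116.420711 + (116.420711 − 123.337358)/3 = 114.115162
I_{3,1} = 114.665075 + (114.665075 − 116.420711)/3 = 114.079863
I_{3,2} = (16·114.079863 − 114.115162) / 15 = 114.077510

114.0775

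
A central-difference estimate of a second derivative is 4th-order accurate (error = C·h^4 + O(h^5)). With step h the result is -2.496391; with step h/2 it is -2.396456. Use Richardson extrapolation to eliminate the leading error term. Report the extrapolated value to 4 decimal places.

-2.3898

Extrapolated value = (16·A(h/2) − A(h)) / (16 − 1)
= (16·(-2.396456) − (-2.496391)) / 15
= -35.846905 / 15 = -2.389794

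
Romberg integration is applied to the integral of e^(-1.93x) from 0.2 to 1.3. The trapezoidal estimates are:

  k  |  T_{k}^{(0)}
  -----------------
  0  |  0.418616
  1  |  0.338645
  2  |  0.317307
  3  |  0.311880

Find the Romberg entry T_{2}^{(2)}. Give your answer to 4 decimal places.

Richardson extrapolation on the trapezoidal column (denominator 4−1=3):
T_{1}^{(1)} = (4·0.338645 − 0.418616) / 3 = 0.311988
T_{2}^{(1)} = 0.317307 + (0.317307 − 0.338645)/3 = 0.310194
T_{2}^{(2)} = (16·0.310194 − 0.311988) / 15 = 0.310074

0.3101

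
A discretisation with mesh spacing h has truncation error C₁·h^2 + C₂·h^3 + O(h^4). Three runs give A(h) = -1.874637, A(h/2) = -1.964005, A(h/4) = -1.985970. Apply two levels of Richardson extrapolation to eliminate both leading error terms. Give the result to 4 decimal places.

First eliminate the h^2 term (factor 2^2 = 4):
  B₁ = (4·(-1.964005) − (-1.874637))/3 = -1.993794
  B₂ = (4·(-1.985970) − (-1.964005))/3 = -1.993292
Then eliminate the h^3 term (factor 2^3 = 8):
  (8·(-1.993292) − (-1.993794))/7 = -1.993220

-1.9932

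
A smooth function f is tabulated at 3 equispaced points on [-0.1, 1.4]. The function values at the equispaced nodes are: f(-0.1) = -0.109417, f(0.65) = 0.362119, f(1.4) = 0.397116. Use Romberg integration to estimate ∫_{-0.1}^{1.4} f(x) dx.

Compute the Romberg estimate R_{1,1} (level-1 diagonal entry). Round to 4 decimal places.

0.4340

R_{0,0} (trapezoid, 1 panel, h=1.5000): 0.215774
R_{1,0} (trapezoid, 2 panels, h=0.7500): 0.379476
R_{1,1} = 0.379476 + (0.379476 − 0.215774)/3 = 0.434043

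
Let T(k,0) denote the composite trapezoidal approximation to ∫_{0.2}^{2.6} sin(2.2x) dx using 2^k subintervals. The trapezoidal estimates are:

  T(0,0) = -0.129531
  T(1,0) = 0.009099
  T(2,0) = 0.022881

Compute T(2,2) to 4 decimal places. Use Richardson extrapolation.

T(1,1) = (4·0.009099 − (-0.129531)) / 3 = 0.055309
T(2,1) = (4·0.022881 − 0.009099) / 3 = 0.027475
T(2,2) = (16·0.027475 − 0.055309) / 15 = 0.025619
(Column j=1 coincides with Simpson's rule on the same nodes.)

0.0256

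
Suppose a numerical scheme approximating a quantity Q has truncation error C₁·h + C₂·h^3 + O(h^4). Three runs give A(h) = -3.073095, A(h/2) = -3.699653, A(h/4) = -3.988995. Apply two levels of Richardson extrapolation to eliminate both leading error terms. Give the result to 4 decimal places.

First eliminate the h term (factor 2^1 = 2):
  B₁ = (2·(-3.699653) − (-3.073095))/1 = -4.326211
  B₂ = (2·(-3.988995) − (-3.699653))/1 = -4.278337
Then eliminate the h^3 term (factor 2^3 = 8):
  (8·(-4.278337) − (-4.326211))/7 = -4.271498

-4.2715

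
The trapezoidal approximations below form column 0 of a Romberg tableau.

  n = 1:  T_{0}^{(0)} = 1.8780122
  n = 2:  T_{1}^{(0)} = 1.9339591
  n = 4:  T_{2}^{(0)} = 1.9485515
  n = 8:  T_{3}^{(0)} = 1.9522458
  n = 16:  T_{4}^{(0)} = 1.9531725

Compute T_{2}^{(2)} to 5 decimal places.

T_{1}^{(1)} = 1.9339591 + (1.9339591 − 1.8780122)/3 = 1.9526081
T_{2}^{(1)} = (4·1.9485515 − 1.9339591) / 3 = 1.9534156
T_{2}^{(2)} = (16·1.9534156 − 1.9526081) / 15 = 1.9534694

1.95347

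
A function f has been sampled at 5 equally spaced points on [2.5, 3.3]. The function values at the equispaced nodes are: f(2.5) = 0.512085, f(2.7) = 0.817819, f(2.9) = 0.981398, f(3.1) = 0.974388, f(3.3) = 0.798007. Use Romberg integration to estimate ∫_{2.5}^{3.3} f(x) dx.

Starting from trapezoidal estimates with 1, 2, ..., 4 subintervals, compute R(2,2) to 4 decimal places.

0.6960

R(0,0) (trapezoid, 1 panel, h=0.8000): 0.524037
R(1,0) (trapezoid, 2 panels, h=0.4000): 0.654578
R(2,0) (trapezoid, 4 panels, h=0.2000): 0.685730
R(1,1) = 0.654578 + (0.654578 − 0.524037)/3 = 0.698092
R(2,1) = 0.685730 + (0.685730 − 0.654578)/3 = 0.696114
R(2,2) = 0.696114 + (0.696114 − 0.698092)/15 = 0.695982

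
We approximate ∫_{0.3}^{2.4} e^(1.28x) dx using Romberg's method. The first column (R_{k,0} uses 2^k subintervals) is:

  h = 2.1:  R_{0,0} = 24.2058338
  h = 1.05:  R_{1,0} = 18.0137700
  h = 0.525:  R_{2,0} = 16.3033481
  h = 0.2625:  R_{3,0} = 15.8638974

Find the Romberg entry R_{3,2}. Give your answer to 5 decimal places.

R_{2,1} = 16.3033481 + (16.3033481 − 18.0137700)/3 = 15.7332075
R_{3,1} = (4·15.8638974 − 16.3033481) / 3 = 15.7174138
R_{3,2} = (16·15.7174138 − 15.7332075) / 15 = 15.7163609

15.71636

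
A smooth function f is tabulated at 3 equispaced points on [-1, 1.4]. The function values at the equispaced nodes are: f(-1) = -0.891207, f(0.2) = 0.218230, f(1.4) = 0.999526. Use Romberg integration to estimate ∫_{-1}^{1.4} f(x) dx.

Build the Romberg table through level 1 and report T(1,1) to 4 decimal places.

T(0,0) (trapezoid, 1 panel, h=2.4000): 0.129983
T(1,0) (trapezoid, 2 panels, h=1.2000): 0.326867
T(1,1) = 0.326867 + (0.326867 − 0.129983)/3 = 0.392495

0.3925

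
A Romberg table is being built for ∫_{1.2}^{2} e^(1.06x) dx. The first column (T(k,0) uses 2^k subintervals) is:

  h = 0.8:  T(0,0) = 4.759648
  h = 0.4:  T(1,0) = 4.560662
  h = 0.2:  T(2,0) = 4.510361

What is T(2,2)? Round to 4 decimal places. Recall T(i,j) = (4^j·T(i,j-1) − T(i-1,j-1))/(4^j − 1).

4.4935

Richardson extrapolation on the trapezoidal column (denominator 4−1=3):
T(1,1) = (4·4.560662 − 4.759648) / 3 = 4.494333
T(2,1) = (4·4.510361 − 4.560662) / 3 = 4.493594
T(2,2) = (16·4.493594 − 4.494333) / 15 = 4.493545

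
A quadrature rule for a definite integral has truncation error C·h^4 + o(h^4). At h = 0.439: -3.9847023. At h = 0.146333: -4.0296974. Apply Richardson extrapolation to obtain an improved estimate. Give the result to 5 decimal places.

Extrapolated value = (81·A(h/3) − A(h)) / (81 − 1)
= (81·(-4.0296974) − (-3.9847023)) / 80
= -322.4207871 / 80 = -4.0302598

-4.03026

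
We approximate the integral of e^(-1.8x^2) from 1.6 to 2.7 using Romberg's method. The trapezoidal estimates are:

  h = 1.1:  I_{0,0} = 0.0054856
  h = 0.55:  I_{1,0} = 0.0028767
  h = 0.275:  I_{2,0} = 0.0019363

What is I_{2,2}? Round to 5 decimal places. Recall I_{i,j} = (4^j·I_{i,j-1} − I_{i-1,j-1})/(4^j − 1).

Richardson extrapolation on the trapezoidal column (denominator 4−1=3):
I_{1,1} = 0.0028767 + (0.0028767 − 0.0054856)/3 = 0.0020071
I_{2,1} = (4·0.0019363 − 0.0028767) / 3 = 0.0016228
I_{2,2} = (16·0.0016228 − 0.0020071) / 15 = 0.0015972
(Column j=1 coincides with Simpson's rule on the same nodes.)

0.00160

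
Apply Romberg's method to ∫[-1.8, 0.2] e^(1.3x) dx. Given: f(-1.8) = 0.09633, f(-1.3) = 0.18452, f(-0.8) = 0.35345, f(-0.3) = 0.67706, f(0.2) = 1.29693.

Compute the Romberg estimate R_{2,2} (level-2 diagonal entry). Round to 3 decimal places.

0.924

R_{0,0} (trapezoid, 1 panel, h=2.0000): 1.39326
R_{1,0} (trapezoid, 2 panels, h=1.0000): 1.05008
R_{2,0} (trapezoid, 4 panels, h=0.5000): 0.95583
R_{1,1} = 1.05008 + (1.05008 − 1.39326)/3 = 0.93569
R_{2,1} = 0.95583 + (0.95583 − 1.05008)/3 = 0.92441
R_{2,2} = 0.92441 + (0.92441 − 0.93569)/15 = 0.92366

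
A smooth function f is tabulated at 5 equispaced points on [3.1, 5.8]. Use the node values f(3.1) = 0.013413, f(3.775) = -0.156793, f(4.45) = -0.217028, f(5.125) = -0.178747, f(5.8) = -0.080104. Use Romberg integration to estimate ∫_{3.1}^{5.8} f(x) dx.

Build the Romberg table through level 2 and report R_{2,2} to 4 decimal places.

-0.4143

R_{0,0} (trapezoid, 1 panel, h=2.7000): -0.090033
R_{1,0} (trapezoid, 2 panels, h=1.3500): -0.338004
R_{2,0} (trapezoid, 4 panels, h=0.6750): -0.395492
R_{1,1} = -0.338004 + (-0.338004 − (-0.090033))/3 = -0.420661
R_{2,1} = -0.395492 + (-0.395492 − (-0.338004))/3 = -0.414655
R_{2,2} = -0.414655 + (-0.414655 − (-0.420661))/15 = -0.414255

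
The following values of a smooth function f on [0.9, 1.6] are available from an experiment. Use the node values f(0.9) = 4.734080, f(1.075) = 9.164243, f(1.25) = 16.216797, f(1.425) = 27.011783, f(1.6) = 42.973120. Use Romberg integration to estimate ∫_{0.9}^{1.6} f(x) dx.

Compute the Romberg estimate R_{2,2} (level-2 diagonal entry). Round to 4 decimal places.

13.1148

R_{0,0} (trapezoid, 1 panel, h=0.7000): 16.697520
R_{1,0} (trapezoid, 2 panels, h=0.3500): 14.024639
R_{2,0} (trapezoid, 4 panels, h=0.1750): 13.343124
R_{1,1} = 14.024639 + (14.024639 − 16.697520)/3 = 13.133679
R_{2,1} = 13.343124 + (13.343124 − 14.024639)/3 = 13.115952
R_{2,2} = 13.115952 + (13.115952 − 13.133679)/15 = 13.114770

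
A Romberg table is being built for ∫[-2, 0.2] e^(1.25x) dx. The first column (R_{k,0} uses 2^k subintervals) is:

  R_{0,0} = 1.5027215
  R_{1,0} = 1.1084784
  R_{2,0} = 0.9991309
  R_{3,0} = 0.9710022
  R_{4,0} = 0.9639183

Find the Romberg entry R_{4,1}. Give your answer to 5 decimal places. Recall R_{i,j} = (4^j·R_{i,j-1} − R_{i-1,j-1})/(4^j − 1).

Richardson extrapolation on the trapezoidal column (denominator 4−1=3):
R_{4,1} = (4·0.9639183 − 0.9710022) / 3 = 0.9615570

0.96156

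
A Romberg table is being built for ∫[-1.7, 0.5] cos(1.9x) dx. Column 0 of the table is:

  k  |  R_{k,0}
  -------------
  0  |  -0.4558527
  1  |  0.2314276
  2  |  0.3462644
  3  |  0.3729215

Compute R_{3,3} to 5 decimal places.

R_{1,1} = 0.2314276 + (0.2314276 − (-0.4558527))/3 = 0.4605210
R_{2,1} = (4·0.3462644 − 0.2314276) / 3 = 0.3845433
R_{3,1} = 0.3729215 + (0.3729215 − 0.3462644)/3 = 0.3818072
R_{2,2} = 0.3845433 + (0.3845433 − 0.4605210)/15 = 0.3794781
R_{3,2} = 0.3818072 + (0.3818072 − 0.3845433)/15 = 0.3816248
R_{3,3} = 0.3816248 + (0.3816248 − 0.3794781)/63 = 0.3816589

0.38166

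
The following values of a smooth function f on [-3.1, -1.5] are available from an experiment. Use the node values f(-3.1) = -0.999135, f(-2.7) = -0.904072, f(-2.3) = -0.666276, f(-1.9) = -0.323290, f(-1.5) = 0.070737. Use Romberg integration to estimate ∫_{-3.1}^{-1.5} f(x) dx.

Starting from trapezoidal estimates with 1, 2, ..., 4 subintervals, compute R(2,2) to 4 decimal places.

R(0,0) (trapezoid, 1 panel, h=1.6000): -0.742718
R(1,0) (trapezoid, 2 panels, h=0.8000): -0.904380
R(2,0) (trapezoid, 4 panels, h=0.4000): -0.943135
R(1,1) = -0.904380 + (-0.904380 − (-0.742718))/3 = -0.958267
R(2,1) = -0.943135 + (-0.943135 − (-0.904380))/3 = -0.956053
R(2,2) = -0.956053 + (-0.956053 − (-0.958267))/15 = -0.955905

-0.9559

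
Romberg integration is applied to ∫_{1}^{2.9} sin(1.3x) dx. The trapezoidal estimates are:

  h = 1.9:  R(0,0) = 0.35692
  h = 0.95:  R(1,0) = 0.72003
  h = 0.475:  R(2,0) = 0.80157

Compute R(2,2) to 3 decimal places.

Richardson extrapolation on the trapezoidal column (denominator 4−1=3):
R(1,1) = (4·0.72003 − 0.35692) / 3 = 0.84107
R(2,1) = 0.80157 + (0.80157 − 0.72003)/3 = 0.82875
R(2,2) = (16·0.82875 − 0.84107) / 15 = 0.82793

0.828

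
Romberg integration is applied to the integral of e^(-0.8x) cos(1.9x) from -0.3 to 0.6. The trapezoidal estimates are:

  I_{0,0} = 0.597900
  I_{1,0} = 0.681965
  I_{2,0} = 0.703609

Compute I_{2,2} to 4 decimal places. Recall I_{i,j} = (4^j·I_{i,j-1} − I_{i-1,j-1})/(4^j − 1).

I_{1,1} = 0.681965 + (0.681965 − 0.597900)/3 = 0.709987
I_{2,1} = 0.703609 + (0.703609 − 0.681965)/3 = 0.710824
I_{2,2} = 0.710824 + (0.710824 − 0.709987)/15 = 0.710880

0.7109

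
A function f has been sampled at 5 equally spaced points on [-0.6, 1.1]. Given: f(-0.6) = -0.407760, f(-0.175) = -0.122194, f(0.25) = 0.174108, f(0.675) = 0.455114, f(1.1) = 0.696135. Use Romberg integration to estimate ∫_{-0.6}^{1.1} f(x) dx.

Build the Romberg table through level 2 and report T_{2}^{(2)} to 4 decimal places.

0.2788

T_{0}^{(0)} (trapezoid, 1 panel, h=1.7000): 0.245119
T_{1}^{(0)} (trapezoid, 2 panels, h=0.8500): 0.270551
T_{2}^{(0)} (trapezoid, 4 panels, h=0.4250): 0.276767
T_{1}^{(1)} = 0.270551 + (0.270551 − 0.245119)/3 = 0.279028
T_{2}^{(1)} = 0.276767 + (0.276767 − 0.270551)/3 = 0.278839
T_{2}^{(2)} = 0.278839 + (0.278839 − 0.279028)/15 = 0.278826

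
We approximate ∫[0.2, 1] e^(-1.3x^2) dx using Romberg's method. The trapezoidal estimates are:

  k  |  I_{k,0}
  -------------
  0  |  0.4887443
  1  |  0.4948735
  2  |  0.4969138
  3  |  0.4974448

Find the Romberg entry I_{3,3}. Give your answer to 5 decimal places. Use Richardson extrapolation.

I_{1,1} = 0.4948735 + (0.4948735 − 0.4887443)/3 = 0.4969166
I_{2,1} = 0.4969138 + (0.4969138 − 0.4948735)/3 = 0.4975939
I_{3,1} = 0.4974448 + (0.4974448 − 0.4969138)/3 = 0.4976218
I_{2,2} = (16·0.4975939 − 0.4969166) / 15 = 0.4976391
I_{3,2} = 0.4976218 + (0.4976218 − 0.4975939)/15 = 0.4976237
I_{3,3} = 0.4976237 + (0.4976237 − 0.4976391)/63 = 0.4976235

0.49762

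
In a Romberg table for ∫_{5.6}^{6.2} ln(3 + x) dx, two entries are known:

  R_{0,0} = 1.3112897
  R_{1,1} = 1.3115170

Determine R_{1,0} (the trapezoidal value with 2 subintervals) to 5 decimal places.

From R_{1,1} = (4·R_{1,0} − R_{0,0})/3, solve for R_{1,0}:
4·R_{1,0} = 3·1.3115170 + 1.3112897 = 5.2458407
R_{1,0} = 1.3114602

1.31146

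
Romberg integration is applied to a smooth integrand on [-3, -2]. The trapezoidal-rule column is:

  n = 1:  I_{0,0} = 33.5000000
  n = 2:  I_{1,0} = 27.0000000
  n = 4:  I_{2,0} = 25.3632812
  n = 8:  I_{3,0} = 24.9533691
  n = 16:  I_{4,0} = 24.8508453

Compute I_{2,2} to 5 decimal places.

Richardson extrapolation on the trapezoidal column (denominator 4−1=3):
I_{1,1} = (4·27.0000000 − 33.5000000) / 3 = 24.8333333
I_{2,1} = (4·25.3632812 − 27.0000000) / 3 = 24.8177083
I_{2,2} = 24.8177083 + (24.8177083 − 24.8333333)/15 = 24.8166666
(Column j=1 coincides with Simpson's rule on the same nodes.)

24.81667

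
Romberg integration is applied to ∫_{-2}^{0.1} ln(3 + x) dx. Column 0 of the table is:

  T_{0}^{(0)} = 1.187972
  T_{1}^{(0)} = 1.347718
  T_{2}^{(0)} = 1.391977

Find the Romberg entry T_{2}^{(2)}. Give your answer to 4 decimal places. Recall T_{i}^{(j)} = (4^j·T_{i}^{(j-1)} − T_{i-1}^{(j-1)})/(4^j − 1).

1.4071

T_{1}^{(1)} = 1.347718 + (1.347718 − 1.187972)/3 = 1.400967
T_{2}^{(1)} = (4·1.391977 − 1.347718) / 3 = 1.406730
T_{2}^{(2)} = 1.406730 + (1.406730 − 1.400967)/15 = 1.407114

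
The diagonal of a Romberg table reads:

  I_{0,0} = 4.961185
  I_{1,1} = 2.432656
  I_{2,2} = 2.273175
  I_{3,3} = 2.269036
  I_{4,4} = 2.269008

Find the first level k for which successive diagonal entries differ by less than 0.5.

k = 2

|I_{1,1} − I_{0,0}| = 2.528529 ≥ 0.5
|I_{2,2} − I_{1,1}| = 0.159481 < 0.5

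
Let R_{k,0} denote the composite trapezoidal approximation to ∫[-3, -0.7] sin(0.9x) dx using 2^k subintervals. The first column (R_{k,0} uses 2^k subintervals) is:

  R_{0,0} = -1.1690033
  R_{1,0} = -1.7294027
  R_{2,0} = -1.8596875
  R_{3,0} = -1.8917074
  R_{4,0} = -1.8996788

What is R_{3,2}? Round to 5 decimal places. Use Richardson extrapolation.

-1.90233

R_{2,1} = (4·(-1.8596875) − (-1.7294027)) / 3 = -1.9031158
R_{3,1} = -1.8917074 + (-1.8917074 − (-1.8596875))/3 = -1.9023807
R_{3,2} = (16·(-1.9023807) − (-1.9031158)) / 15 = -1.9023317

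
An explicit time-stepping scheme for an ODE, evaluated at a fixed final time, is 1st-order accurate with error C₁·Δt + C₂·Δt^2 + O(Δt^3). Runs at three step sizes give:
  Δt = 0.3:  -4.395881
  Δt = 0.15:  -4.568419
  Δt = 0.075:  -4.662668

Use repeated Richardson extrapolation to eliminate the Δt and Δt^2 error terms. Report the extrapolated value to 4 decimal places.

First eliminate the Δt term (factor 2^1 = 2):
  B₁ = (2·(-4.568419) − (-4.395881))/1 = -4.740957
  B₂ = (2·(-4.662668) − (-4.568419))/1 = -4.756917
Then eliminate the Δt^2 term (factor 2^2 = 4):
  (4·(-4.756917) − (-4.740957))/3 = -4.762237

-4.7622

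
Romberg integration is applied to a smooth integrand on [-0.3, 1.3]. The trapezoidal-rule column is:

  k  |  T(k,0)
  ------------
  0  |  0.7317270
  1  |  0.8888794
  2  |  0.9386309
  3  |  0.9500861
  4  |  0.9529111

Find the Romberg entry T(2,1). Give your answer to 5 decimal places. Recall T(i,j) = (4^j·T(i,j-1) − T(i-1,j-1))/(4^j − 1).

0.95521

Richardson extrapolation on the trapezoidal column (denominator 4−1=3):
T(2,1) = 0.9386309 + (0.9386309 − 0.8888794)/3 = 0.9552147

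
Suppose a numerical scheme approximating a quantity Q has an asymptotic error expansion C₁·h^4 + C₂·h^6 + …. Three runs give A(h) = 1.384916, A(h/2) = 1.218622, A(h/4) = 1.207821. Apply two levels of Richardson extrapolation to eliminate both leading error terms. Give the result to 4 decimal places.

1.2071

First eliminate the h^4 term (factor 2^4 = 16):
  B₁ = (16·1.218622 − 1.384916)/15 = 1.207536
  B₂ = (16·1.207821 − 1.218622)/15 = 1.207101
Then eliminate the h^6 term (factor 2^6 = 64):
  (64·1.207101 − 1.207536)/63 = 1.207094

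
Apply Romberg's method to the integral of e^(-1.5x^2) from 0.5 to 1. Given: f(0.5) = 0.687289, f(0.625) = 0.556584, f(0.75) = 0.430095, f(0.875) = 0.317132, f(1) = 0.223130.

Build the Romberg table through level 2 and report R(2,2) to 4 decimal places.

0.2194

R(0,0) (trapezoid, 1 panel, h=0.5000): 0.227605
R(1,0) (trapezoid, 2 panels, h=0.2500): 0.221326
R(2,0) (trapezoid, 4 panels, h=0.1250): 0.219878
R(1,1) = 0.221326 + (0.221326 − 0.227605)/3 = 0.219233
R(2,1) = 0.219878 + (0.219878 − 0.221326)/3 = 0.219395
R(2,2) = 0.219395 + (0.219395 − 0.219233)/15 = 0.219406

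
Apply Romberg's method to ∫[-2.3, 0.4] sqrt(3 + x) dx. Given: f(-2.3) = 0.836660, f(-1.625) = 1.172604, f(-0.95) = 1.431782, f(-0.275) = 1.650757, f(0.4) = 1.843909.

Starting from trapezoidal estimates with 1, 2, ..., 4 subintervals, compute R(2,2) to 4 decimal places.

3.7888

R(0,0) (trapezoid, 1 panel, h=2.7000): 3.618768
R(1,0) (trapezoid, 2 panels, h=1.3500): 3.742290
R(2,0) (trapezoid, 4 panels, h=0.6750): 3.776914
R(1,1) = 3.742290 + (3.742290 − 3.618768)/3 = 3.783464
R(2,1) = 3.776914 + (3.776914 − 3.742290)/3 = 3.788455
R(2,2) = 3.788455 + (3.788455 − 3.783464)/15 = 3.788788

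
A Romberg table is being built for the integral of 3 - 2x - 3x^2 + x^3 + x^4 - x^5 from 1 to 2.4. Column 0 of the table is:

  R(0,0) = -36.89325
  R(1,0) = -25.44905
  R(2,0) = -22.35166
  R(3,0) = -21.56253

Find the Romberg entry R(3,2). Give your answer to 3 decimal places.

R(2,1) = -22.35166 + (-22.35166 − (-25.44905))/3 = -21.31920
R(3,1) = -21.56253 + (-21.56253 − (-22.35166))/3 = -21.29949
R(3,2) = (16·(-21.29949) − (-21.31920)) / 15 = -21.29818

-21.298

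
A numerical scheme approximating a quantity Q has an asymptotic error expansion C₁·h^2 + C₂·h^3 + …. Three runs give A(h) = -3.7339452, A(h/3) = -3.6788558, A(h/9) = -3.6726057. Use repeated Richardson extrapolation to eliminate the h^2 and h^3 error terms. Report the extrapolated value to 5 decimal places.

First eliminate the h^2 term (factor 3^2 = 9):
  B₁ = (9·(-3.6788558) − (-3.7339452))/8 = -3.6719696
  B₂ = (9·(-3.6726057) − (-3.6788558))/8 = -3.6718244
Then eliminate the h^3 term (factor 3^3 = 27):
  (27·(-3.6718244) − (-3.6719696))/26 = -3.6718188

-3.67182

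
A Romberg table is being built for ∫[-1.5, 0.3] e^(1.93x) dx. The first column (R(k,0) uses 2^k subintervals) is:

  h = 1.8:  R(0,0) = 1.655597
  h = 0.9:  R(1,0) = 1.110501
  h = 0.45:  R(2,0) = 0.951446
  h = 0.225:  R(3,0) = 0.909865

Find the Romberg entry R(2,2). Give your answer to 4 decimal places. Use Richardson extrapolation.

0.8964

R(1,1) = (4·1.110501 − 1.655597) / 3 = 0.928802
R(2,1) = 0.951446 + (0.951446 − 1.110501)/3 = 0.898428
R(2,2) = 0.898428 + (0.898428 − 0.928802)/15 = 0.896403
(Column j=1 coincides with Simpson's rule on the same nodes.)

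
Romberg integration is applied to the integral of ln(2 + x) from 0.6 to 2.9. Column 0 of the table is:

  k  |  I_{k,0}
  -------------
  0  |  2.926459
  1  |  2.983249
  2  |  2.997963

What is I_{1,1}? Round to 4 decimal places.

3.0022

I_{1,1} = 2.983249 + (2.983249 − 2.926459)/3 = 3.002179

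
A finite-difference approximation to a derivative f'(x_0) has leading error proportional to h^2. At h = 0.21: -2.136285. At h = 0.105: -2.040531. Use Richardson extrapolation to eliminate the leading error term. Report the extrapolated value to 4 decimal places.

-2.0086

The leading error scales as h^2; refining by a factor of 2 reduces it by 2^2 = 4.
Extrapolated value = (4·A(h/2) − A(h)) / (4 − 1)
= (4·(-2.040531) − (-2.136285)) / 3
= -6.025839 / 3 = -2.008613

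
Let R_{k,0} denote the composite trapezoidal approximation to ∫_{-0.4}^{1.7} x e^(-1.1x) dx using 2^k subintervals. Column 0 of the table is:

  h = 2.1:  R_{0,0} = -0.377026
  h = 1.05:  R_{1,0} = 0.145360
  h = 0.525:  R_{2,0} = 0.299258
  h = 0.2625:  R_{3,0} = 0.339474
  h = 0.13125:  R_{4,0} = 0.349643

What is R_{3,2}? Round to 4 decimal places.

0.3530

R_{2,1} = (4·0.299258 − 0.145360) / 3 = 0.350557
R_{3,1} = 0.339474 + (0.339474 − 0.299258)/3 = 0.352879
R_{3,2} = (16·0.352879 − 0.350557) / 15 = 0.353034
(Column j=1 coincides with Simpson's rule on the same nodes.)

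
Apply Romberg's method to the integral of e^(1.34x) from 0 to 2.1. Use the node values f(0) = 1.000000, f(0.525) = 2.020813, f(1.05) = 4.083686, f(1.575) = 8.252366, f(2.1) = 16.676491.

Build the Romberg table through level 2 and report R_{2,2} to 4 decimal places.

11.7012

R_{0,0} (trapezoid, 1 panel, h=2.1000): 18.560316
R_{1,0} (trapezoid, 2 panels, h=1.0500): 13.568028
R_{2,0} (trapezoid, 4 panels, h=0.5250): 12.177433
R_{1,1} = 13.568028 + (13.568028 − 18.560316)/3 = 11.903932
R_{2,1} = 12.177433 + (12.177433 − 13.568028)/3 = 11.713901
R_{2,2} = 11.713901 + (11.713901 − 11.903932)/15 = 11.701232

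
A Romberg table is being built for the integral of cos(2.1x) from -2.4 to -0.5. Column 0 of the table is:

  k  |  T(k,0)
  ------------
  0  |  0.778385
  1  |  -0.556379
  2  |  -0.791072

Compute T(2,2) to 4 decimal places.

Richardson extrapolation on the trapezoidal column (denominator 4−1=3):
T(1,1) = (4·(-0.556379) − 0.778385) / 3 = -1.001300
T(2,1) = (4·(-0.791072) − (-0.556379)) / 3 = -0.869303
T(2,2) = (16·(-0.869303) − (-1.001300)) / 15 = -0.860503

-0.8605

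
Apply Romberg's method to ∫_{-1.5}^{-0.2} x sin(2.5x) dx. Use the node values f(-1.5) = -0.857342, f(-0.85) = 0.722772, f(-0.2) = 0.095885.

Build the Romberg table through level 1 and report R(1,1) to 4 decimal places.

R(0,0) (trapezoid, 1 panel, h=1.3000): -0.494947
R(1,0) (trapezoid, 2 panels, h=0.6500): 0.222328
R(1,1) = 0.222328 + (0.222328 − (-0.494947))/3 = 0.461420

0.4614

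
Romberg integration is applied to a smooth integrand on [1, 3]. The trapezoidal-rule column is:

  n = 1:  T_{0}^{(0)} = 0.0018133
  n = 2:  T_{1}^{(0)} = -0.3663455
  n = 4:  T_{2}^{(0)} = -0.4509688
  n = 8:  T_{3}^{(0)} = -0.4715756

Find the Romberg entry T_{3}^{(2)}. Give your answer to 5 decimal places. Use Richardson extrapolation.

-0.47840

Richardson extrapolation on the trapezoidal column (denominator 4−1=3):
T_{2}^{(1)} = (4·(-0.4509688) − (-0.3663455)) / 3 = -0.4791766
T_{3}^{(1)} = (4·(-0.4715756) − (-0.4509688)) / 3 = -0.4784445
T_{3}^{(2)} = (16·(-0.4784445) − (-0.4791766)) / 15 = -0.4783957
(Column j=1 coincides with Simpson's rule on the same nodes.)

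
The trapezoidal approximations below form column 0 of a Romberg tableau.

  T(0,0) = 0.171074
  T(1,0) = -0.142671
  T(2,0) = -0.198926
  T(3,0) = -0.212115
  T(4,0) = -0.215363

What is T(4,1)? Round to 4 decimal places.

-0.2164

Richardson extrapolation on the trapezoidal column (denominator 4−1=3):
T(4,1) = (4·(-0.215363) − (-0.212115)) / 3 = -0.216446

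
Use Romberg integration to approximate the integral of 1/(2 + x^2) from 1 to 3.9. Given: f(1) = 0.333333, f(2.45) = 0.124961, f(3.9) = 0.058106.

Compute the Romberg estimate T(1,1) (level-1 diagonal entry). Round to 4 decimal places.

T(0,0) (trapezoid, 1 panel, h=2.9000): 0.567587
T(1,0) (trapezoid, 2 panels, h=1.4500): 0.464987
T(1,1) = 0.464987 + (0.464987 − 0.567587)/3 = 0.430787

0.4308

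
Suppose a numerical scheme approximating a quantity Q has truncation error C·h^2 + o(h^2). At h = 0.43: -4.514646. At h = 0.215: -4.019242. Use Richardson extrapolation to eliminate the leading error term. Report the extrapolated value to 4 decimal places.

Extrapolated value = (4·A(h/2) − A(h)) / (4 − 1)
= (4·(-4.019242) − (-4.514646)) / 3
= -11.562322 / 3 = -3.854107

-3.8541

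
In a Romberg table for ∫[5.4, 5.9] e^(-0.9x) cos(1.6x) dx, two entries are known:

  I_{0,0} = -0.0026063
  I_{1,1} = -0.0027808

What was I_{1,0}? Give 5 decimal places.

-0.00274

From I_{1,1} = (4·I_{1,0} − I_{0,0})/3, solve for I_{1,0}:
4·I_{1,0} = 3·(-0.0027808) + (-0.0026063) = -0.0109487
I_{1,0} = -0.0027372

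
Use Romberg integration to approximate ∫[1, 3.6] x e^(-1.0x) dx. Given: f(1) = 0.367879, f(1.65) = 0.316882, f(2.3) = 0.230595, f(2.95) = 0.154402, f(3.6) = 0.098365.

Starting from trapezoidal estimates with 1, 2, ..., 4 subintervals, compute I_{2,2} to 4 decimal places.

I_{0,0} (trapezoid, 1 panel, h=2.6000): 0.606117
I_{1,0} (trapezoid, 2 panels, h=1.3000): 0.602832
I_{2,0} (trapezoid, 4 panels, h=0.6500): 0.607751
I_{1,1} = 0.602832 + (0.602832 − 0.606117)/3 = 0.601737
I_{2,1} = 0.607751 + (0.607751 − 0.602832)/3 = 0.609391
I_{2,2} = 0.609391 + (0.609391 − 0.601737)/15 = 0.609901

0.6099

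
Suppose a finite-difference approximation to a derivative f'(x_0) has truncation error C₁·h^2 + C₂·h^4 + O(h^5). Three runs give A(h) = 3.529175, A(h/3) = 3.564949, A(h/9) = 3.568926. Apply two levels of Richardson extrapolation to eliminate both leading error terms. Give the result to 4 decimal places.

3.5694

First eliminate the h^2 term (factor 3^2 = 9):
  B₁ = (9·3.564949 − 3.529175)/8 = 3.569421
  B₂ = (9·3.568926 − 3.564949)/8 = 3.569423
Then eliminate the h^4 term (factor 3^4 = 81):
  (81·3.569423 − 3.569421)/80 = 3.569423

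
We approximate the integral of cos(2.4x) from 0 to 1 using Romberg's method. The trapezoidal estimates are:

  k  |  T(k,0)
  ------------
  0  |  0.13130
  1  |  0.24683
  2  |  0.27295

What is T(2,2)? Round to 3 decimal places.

Richardson extrapolation on the trapezoidal column (denominator 4−1=3):
T(1,1) = 0.24683 + (0.24683 − 0.13130)/3 = 0.28534
T(2,1) = (4·0.27295 − 0.24683) / 3 = 0.28166
T(2,2) = 0.28166 + (0.28166 − 0.28534)/15 = 0.28141

0.281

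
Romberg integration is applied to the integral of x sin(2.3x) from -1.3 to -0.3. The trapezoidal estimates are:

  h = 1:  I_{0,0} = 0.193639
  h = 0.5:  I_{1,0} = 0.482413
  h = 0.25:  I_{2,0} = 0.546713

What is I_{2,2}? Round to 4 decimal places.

0.5674

I_{1,1} = 0.482413 + (0.482413 − 0.193639)/3 = 0.578671
I_{2,1} = (4·0.546713 − 0.482413) / 3 = 0.568146
I_{2,2} = 0.568146 + (0.568146 − 0.578671)/15 = 0.567444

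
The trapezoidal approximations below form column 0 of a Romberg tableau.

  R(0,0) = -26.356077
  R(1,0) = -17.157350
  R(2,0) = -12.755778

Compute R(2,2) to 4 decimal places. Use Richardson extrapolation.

Richardson extrapolation on the trapezoidal column (denominator 4−1=3):
R(1,1) = (4·(-17.157350) − (-26.356077)) / 3 = -14.091108
R(2,1) = -12.755778 + (-12.755778 − (-17.157350))/3 = -11.288587
R(2,2) = (16·(-11.288587) − (-14.091108)) / 15 = -11.101752

-11.1018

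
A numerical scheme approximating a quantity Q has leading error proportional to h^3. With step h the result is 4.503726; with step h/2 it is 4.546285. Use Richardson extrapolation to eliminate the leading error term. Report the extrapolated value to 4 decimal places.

The leading error scales as h^3; refining by a factor of 2 reduces it by 2^3 = 8.
Extrapolated value = (8·A(h/2) − A(h)) / (8 − 1)
= (8·4.546285 − 4.503726) / 7
= 31.866554 / 7 = 4.552365

4.5524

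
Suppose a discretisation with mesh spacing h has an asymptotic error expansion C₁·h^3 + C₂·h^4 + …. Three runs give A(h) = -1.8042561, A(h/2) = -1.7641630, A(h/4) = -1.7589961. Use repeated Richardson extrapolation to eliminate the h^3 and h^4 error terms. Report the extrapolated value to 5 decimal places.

First eliminate the h^3 term (factor 2^3 = 8):
  B₁ = (8·(-1.7641630) − (-1.8042561))/7 = -1.7584354
  B₂ = (8·(-1.7589961) − (-1.7641630))/7 = -1.7582580
Then eliminate the h^4 term (factor 2^4 = 16):
  (16·(-1.7582580) − (-1.7584354))/15 = -1.7582462

-1.75825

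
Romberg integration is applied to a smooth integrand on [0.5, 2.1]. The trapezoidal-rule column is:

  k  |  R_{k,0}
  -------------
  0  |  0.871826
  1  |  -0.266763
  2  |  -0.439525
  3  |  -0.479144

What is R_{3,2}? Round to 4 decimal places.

Richardson extrapolation on the trapezoidal column (denominator 4−1=3):
R_{2,1} = (4·(-0.439525) − (-0.266763)) / 3 = -0.497112
R_{3,1} = (4·(-0.479144) − (-0.439525)) / 3 = -0.492350
R_{3,2} = (16·(-0.492350) − (-0.497112)) / 15 = -0.492033

-0.4920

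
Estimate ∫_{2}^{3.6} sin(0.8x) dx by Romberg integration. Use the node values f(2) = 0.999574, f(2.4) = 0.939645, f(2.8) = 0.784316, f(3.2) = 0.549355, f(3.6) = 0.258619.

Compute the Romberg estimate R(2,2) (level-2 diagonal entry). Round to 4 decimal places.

1.1710

R(0,0) (trapezoid, 1 panel, h=1.6000): 1.006554
R(1,0) (trapezoid, 2 panels, h=0.8000): 1.130730
R(2,0) (trapezoid, 4 panels, h=0.4000): 1.160965
R(1,1) = 1.130730 + (1.130730 − 1.006554)/3 = 1.172122
R(2,1) = 1.160965 + (1.160965 − 1.130730)/3 = 1.171043
R(2,2) = 1.171043 + (1.171043 − 1.172122)/15 = 1.170971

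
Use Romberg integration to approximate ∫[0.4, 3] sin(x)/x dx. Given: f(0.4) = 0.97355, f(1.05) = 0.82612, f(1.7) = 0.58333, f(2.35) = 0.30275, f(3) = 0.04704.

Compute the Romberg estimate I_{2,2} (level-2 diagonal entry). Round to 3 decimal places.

1.452

I_{0,0} (trapezoid, 1 panel, h=2.6000): 1.32677
I_{1,0} (trapezoid, 2 panels, h=1.3000): 1.42171
I_{2,0} (trapezoid, 4 panels, h=0.6500): 1.44462
I_{1,1} = 1.42171 + (1.42171 − 1.32677)/3 = 1.45336
I_{2,1} = 1.44462 + (1.44462 − 1.42171)/3 = 1.45226
I_{2,2} = 1.45226 + (1.45226 − 1.45336)/15 = 1.45219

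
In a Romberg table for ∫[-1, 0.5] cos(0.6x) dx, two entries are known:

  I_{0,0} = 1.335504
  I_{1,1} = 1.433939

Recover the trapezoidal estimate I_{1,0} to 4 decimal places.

1.4093

From I_{1,1} = (4·I_{1,0} − I_{0,0})/3, solve for I_{1,0}:
4·I_{1,0} = 3·1.433939 + 1.335504 = 5.637321
I_{1,0} = 1.409330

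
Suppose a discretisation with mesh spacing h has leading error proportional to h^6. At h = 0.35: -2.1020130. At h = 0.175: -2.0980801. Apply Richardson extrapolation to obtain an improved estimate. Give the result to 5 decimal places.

The leading error scales as h^6; refining by a factor of 2 reduces it by 2^6 = 64.
Extrapolated value = (64·A(h/2) − A(h)) / (64 − 1)
= (64·(-2.0980801) − (-2.1020130)) / 63
= -132.1751134 / 63 = -2.0980177

-2.09802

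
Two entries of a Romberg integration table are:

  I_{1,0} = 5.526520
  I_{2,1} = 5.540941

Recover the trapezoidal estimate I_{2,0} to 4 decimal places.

5.5373

From I_{2,1} = (4·I_{2,0} − I_{1,0})/3, solve for I_{2,0}:
4·I_{2,0} = 3·5.540941 + 5.526520 = 22.149343
I_{2,0} = 5.537336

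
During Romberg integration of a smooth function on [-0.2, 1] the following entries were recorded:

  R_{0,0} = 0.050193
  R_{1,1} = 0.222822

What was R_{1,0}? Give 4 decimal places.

0.1797

From R_{1,1} = (4·R_{1,0} − R_{0,0})/3, solve for R_{1,0}:
4·R_{1,0} = 3·0.222822 + 0.050193 = 0.718659
R_{1,0} = 0.179665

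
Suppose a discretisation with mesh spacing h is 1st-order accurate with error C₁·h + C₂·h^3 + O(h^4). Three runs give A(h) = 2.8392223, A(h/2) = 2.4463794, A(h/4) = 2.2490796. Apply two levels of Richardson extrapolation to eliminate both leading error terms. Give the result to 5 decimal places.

2.05153

First eliminate the h term (factor 2^1 = 2):
  B₁ = (2·2.4463794 − 2.8392223)/1 = 2.0535365
  B₂ = (2·2.2490796 − 2.4463794)/1 = 2.0517798
Then eliminate the h^3 term (factor 2^3 = 8):
  (8·2.0517798 − 2.0535365)/7 = 2.0515288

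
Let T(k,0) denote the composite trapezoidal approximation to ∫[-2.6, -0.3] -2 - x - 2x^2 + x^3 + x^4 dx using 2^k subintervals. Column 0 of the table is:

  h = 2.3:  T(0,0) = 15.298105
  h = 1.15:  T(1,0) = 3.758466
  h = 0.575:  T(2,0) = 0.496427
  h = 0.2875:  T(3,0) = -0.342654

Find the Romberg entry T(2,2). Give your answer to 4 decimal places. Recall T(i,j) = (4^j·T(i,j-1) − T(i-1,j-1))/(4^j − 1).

Richardson extrapolation on the trapezoidal column (denominator 4−1=3):
T(1,1) = (4·3.758466 − 15.298105) / 3 = -0.088080
T(2,1) = 0.496427 + (0.496427 − 3.758466)/3 = -0.590919
T(2,2) = -0.590919 + (-0.590919 − (-0.088080))/15 = -0.624442
(Column j=1 coincides with Simpson's rule on the same nodes.)

-0.6244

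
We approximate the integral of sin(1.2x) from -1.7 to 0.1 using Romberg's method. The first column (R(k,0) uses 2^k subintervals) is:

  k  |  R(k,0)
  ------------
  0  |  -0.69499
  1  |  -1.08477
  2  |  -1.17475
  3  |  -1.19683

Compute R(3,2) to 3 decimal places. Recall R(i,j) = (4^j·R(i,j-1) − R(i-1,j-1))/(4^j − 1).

-1.204

R(2,1) = (4·(-1.17475) − (-1.08477)) / 3 = -1.20474
R(3,1) = (4·(-1.19683) − (-1.17475)) / 3 = -1.20419
R(3,2) = -1.20419 + (-1.20419 − (-1.20474))/15 = -1.20415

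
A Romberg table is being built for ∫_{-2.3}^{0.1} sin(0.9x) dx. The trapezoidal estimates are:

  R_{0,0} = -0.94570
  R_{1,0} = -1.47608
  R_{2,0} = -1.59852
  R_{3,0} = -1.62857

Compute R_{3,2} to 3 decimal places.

Richardson extrapolation on the trapezoidal column (denominator 4−1=3):
R_{2,1} = (4·(-1.59852) − (-1.47608)) / 3 = -1.63933
R_{3,1} = (4·(-1.62857) − (-1.59852)) / 3 = -1.63859
R_{3,2} = -1.63859 + (-1.63859 − (-1.63933))/15 = -1.63854

-1.639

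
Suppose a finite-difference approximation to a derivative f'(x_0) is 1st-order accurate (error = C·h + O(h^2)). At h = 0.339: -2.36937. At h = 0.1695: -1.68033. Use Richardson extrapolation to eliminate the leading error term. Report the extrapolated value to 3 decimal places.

-0.991

Extrapolated value = (2·A(h/2) − A(h)) / (2 − 1)
= (2·(-1.68033) − (-2.36937)) / 1
= -0.99129 / 1 = -0.99129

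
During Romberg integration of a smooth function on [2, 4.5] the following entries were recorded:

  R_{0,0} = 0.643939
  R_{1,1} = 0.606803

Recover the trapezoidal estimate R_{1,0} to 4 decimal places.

From R_{1,1} = (4·R_{1,0} − R_{0,0})/3, solve for R_{1,0}:
4·R_{1,0} = 3·0.606803 + 0.643939 = 2.464348
R_{1,0} = 0.616087

0.6161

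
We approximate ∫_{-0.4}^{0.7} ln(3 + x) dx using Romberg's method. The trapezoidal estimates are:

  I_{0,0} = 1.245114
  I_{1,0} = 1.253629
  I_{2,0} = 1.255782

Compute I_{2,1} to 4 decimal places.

Richardson extrapolation on the trapezoidal column (denominator 4−1=3):
I_{2,1} = 1.255782 + (1.255782 − 1.253629)/3 = 1.256500

1.2565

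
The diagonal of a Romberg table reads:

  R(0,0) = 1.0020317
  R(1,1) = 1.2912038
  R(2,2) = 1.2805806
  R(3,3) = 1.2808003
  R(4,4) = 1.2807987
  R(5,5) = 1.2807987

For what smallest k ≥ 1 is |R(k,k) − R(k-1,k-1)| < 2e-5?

|R(1,1) − R(0,0)| = 0.2891721 ≥ 2e-5
|R(2,2) − R(1,1)| = 0.0106232 ≥ 2e-5
|R(3,3) − R(2,2)| = 0.0002197 ≥ 2e-5
|R(4,4) − R(3,3)| = 0.0000016 < 2e-5

k = 4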